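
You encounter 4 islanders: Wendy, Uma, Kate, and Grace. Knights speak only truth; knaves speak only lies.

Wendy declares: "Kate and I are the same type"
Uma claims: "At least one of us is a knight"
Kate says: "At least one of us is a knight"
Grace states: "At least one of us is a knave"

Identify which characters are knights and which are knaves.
Wendy is a knave.
Uma is a knight.
Kate is a knight.
Grace is a knight.

Verification:
- Wendy (knave) says "Kate and I are the same type" - this is FALSE (a lie) because Wendy is a knave and Kate is a knight.
- Uma (knight) says "At least one of us is a knight" - this is TRUE because Uma, Kate, and Grace are knights.
- Kate (knight) says "At least one of us is a knight" - this is TRUE because Uma, Kate, and Grace are knights.
- Grace (knight) says "At least one of us is a knave" - this is TRUE because Wendy is a knave.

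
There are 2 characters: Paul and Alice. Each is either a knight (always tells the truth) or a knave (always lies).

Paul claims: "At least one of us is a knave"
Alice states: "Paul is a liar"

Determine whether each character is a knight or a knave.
Paul is a knight.
Alice is a knave.

Verification:
- Paul (knight) says "At least one of us is a knave" - this is TRUE because Alice is a knave.
- Alice (knave) says "Paul is a liar" - this is FALSE (a lie) because Paul is a knight.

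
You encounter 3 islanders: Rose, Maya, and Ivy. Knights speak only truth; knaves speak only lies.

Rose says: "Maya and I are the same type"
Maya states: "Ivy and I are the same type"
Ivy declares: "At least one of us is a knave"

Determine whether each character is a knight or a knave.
Rose is a knave.
Maya is a knight.
Ivy is a knight.

Verification:
- Rose (knave) says "Maya and I are the same type" - this is FALSE (a lie) because Rose is a knave and Maya is a knight.
- Maya (knight) says "Ivy and I are the same type" - this is TRUE because Maya is a knight and Ivy is a knight.
- Ivy (knight) says "At least one of us is a knave" - this is TRUE because Rose is a knave.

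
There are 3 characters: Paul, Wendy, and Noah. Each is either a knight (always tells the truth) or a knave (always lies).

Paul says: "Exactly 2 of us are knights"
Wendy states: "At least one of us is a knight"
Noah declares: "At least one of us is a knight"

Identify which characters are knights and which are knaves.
Paul is a knave.
Wendy is a knave.
Noah is a knave.

Verification:
- Paul (knave) says "Exactly 2 of us are knights" - this is FALSE (a lie) because there are 0 knights.
- Wendy (knave) says "At least one of us is a knight" - this is FALSE (a lie) because no one is a knight.
- Noah (knave) says "At least one of us is a knight" - this is FALSE (a lie) because no one is a knight.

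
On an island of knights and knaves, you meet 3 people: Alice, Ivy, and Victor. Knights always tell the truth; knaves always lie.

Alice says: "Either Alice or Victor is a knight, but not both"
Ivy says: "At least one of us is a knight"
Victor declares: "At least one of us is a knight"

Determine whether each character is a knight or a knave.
Alice is a knave.
Ivy is a knave.
Victor is a knave.

Verification:
- Alice (knave) says "Either Alice or Victor is a knight, but not both" - this is FALSE (a lie) because Alice is a knave and Victor is a knave.
- Ivy (knave) says "At least one of us is a knight" - this is FALSE (a lie) because no one is a knight.
- Victor (knave) says "At least one of us is a knight" - this is FALSE (a lie) because no one is a knight.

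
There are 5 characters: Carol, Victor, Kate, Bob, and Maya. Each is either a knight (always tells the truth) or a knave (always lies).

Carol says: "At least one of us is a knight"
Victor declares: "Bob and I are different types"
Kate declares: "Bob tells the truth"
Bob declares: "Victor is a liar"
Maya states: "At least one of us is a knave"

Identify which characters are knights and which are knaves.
Carol is a knight.
Victor is a knight.
Kate is a knave.
Bob is a knave.
Maya is a knight.

Verification:
- Carol (knight) says "At least one of us is a knight" - this is TRUE because Carol, Victor, and Maya are knights.
- Victor (knight) says "Bob and I are different types" - this is TRUE because Victor is a knight and Bob is a knave.
- Kate (knave) says "Bob tells the truth" - this is FALSE (a lie) because Bob is a knave.
- Bob (knave) says "Victor is a liar" - this is FALSE (a lie) because Victor is a knight.
- Maya (knight) says "At least one of us is a knave" - this is TRUE because Kate and Bob are knaves.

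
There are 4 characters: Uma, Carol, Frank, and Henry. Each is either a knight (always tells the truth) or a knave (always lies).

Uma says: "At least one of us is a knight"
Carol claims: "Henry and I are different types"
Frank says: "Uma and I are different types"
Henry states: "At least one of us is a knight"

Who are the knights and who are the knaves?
Uma is a knave.
Carol is a knave.
Frank is a knave.
Henry is a knave.

Verification:
- Uma (knave) says "At least one of us is a knight" - this is FALSE (a lie) because no one is a knight.
- Carol (knave) says "Henry and I are different types" - this is FALSE (a lie) because Carol is a knave and Henry is a knave.
- Frank (knave) says "Uma and I are different types" - this is FALSE (a lie) because Frank is a knave and Uma is a knave.
- Henry (knave) says "At least one of us is a knight" - this is FALSE (a lie) because no one is a knight.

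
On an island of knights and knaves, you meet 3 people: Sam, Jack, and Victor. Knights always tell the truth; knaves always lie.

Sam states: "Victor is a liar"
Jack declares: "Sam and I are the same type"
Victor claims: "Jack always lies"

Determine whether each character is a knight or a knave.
Sam is a knight.
Jack is a knight.
Victor is a knave.

Verification:
- Sam (knight) says "Victor is a liar" - this is TRUE because Victor is a knave.
- Jack (knight) says "Sam and I are the same type" - this is TRUE because Jack is a knight and Sam is a knight.
- Victor (knave) says "Jack always lies" - this is FALSE (a lie) because Jack is a knight.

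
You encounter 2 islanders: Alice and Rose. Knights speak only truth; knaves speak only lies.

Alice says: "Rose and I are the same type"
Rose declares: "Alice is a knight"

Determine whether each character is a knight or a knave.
Alice is a knight.
Rose is a knight.

Verification:
- Alice (knight) says "Rose and I are the same type" - this is TRUE because Alice is a knight and Rose is a knight.
- Rose (knight) says "Alice is a knight" - this is TRUE because Alice is a knight.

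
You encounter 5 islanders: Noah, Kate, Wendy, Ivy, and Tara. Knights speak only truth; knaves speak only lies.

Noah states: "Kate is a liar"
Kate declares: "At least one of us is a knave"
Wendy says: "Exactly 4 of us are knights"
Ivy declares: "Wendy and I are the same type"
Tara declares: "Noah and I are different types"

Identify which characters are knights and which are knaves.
Noah is a knave.
Kate is a knight.
Wendy is a knight.
Ivy is a knight.
Tara is a knight.

Verification:
- Noah (knave) says "Kate is a liar" - this is FALSE (a lie) because Kate is a knight.
- Kate (knight) says "At least one of us is a knave" - this is TRUE because Noah is a knave.
- Wendy (knight) says "Exactly 4 of us are knights" - this is TRUE because there are 4 knights.
- Ivy (knight) says "Wendy and I are the same type" - this is TRUE because Ivy is a knight and Wendy is a knight.
- Tara (knight) says "Noah and I are different types" - this is TRUE because Tara is a knight and Noah is a knave.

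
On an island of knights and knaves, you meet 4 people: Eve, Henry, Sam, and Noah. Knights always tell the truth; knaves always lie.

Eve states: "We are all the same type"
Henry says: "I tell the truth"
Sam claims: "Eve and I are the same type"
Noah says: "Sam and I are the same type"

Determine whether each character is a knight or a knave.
Eve is a knight.
Henry is a knight.
Sam is a knight.
Noah is a knight.

Verification:
- Eve (knight) says "We are all the same type" - this is TRUE because Eve, Henry, Sam, and Noah are knights.
- Henry (knight) says "I tell the truth" - this is TRUE because Henry is a knight.
- Sam (knight) says "Eve and I are the same type" - this is TRUE because Sam is a knight and Eve is a knight.
- Noah (knight) says "Sam and I are the same type" - this is TRUE because Noah is a knight and Sam is a knight.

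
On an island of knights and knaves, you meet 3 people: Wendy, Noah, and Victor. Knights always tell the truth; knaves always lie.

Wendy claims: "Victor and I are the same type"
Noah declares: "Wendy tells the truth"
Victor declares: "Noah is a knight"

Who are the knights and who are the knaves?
Wendy is a knight.
Noah is a knight.
Victor is a knight.

Verification:
- Wendy (knight) says "Victor and I are the same type" - this is TRUE because Wendy is a knight and Victor is a knight.
- Noah (knight) says "Wendy tells the truth" - this is TRUE because Wendy is a knight.
- Victor (knight) says "Noah is a knight" - this is TRUE because Noah is a knight.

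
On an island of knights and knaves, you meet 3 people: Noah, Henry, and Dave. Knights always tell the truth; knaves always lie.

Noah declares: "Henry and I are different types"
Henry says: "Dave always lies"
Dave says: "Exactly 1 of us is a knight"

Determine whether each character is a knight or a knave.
Noah is a knave.
Henry is a knave.
Dave is a knight.

Verification:
- Noah (knave) says "Henry and I are different types" - this is FALSE (a lie) because Noah is a knave and Henry is a knave.
- Henry (knave) says "Dave always lies" - this is FALSE (a lie) because Dave is a knight.
- Dave (knight) says "Exactly 1 of us is a knight" - this is TRUE because there are 1 knights.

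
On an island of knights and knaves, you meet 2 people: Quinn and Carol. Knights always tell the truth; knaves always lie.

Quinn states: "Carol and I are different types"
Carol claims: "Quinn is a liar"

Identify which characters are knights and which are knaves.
Quinn is a knight.
Carol is a knave.

Verification:
- Quinn (knight) says "Carol and I are different types" - this is TRUE because Quinn is a knight and Carol is a knave.
- Carol (knave) says "Quinn is a liar" - this is FALSE (a lie) because Quinn is a knight.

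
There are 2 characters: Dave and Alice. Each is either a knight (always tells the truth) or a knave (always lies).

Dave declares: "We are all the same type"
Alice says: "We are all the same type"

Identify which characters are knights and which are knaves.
Dave is a knight.
Alice is a knight.

Verification:
- Dave (knight) says "We are all the same type" - this is TRUE because Dave and Alice are knights.
- Alice (knight) says "We are all the same type" - this is TRUE because Dave and Alice are knights.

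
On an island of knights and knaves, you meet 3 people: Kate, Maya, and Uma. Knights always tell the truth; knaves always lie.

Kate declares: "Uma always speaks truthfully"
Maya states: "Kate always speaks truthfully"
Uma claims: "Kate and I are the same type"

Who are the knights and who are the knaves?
Kate is a knight.
Maya is a knight.
Uma is a knight.

Verification:
- Kate (knight) says "Uma always speaks truthfully" - this is TRUE because Uma is a knight.
- Maya (knight) says "Kate always speaks truthfully" - this is TRUE because Kate is a knight.
- Uma (knight) says "Kate and I are the same type" - this is TRUE because Uma is a knight and Kate is a knight.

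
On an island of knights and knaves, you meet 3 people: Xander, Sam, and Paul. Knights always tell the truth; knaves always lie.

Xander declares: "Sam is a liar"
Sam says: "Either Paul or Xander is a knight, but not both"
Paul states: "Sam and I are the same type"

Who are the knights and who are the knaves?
Xander is a knave.
Sam is a knight.
Paul is a knight.

Verification:
- Xander (knave) says "Sam is a liar" - this is FALSE (a lie) because Sam is a knight.
- Sam (knight) says "Either Paul or Xander is a knight, but not both" - this is TRUE because Paul is a knight and Xander is a knave.
- Paul (knight) says "Sam and I are the same type" - this is TRUE because Paul is a knight and Sam is a knight.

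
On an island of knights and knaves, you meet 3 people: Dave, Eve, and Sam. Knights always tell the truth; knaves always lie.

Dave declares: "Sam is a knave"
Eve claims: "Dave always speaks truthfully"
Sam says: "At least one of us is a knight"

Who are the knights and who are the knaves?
Dave is a knave.
Eve is a knave.
Sam is a knight.

Verification:
- Dave (knave) says "Sam is a knave" - this is FALSE (a lie) because Sam is a knight.
- Eve (knave) says "Dave always speaks truthfully" - this is FALSE (a lie) because Dave is a knave.
- Sam (knight) says "At least one of us is a knight" - this is TRUE because Sam is a knight.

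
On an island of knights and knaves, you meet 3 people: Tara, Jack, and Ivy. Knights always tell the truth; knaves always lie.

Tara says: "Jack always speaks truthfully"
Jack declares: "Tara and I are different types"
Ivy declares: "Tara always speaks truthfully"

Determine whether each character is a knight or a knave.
Tara is a knave.
Jack is a knave.
Ivy is a knave.

Verification:
- Tara (knave) says "Jack always speaks truthfully" - this is FALSE (a lie) because Jack is a knave.
- Jack (knave) says "Tara and I are different types" - this is FALSE (a lie) because Jack is a knave and Tara is a knave.
- Ivy (knave) says "Tara always speaks truthfully" - this is FALSE (a lie) because Tara is a knave.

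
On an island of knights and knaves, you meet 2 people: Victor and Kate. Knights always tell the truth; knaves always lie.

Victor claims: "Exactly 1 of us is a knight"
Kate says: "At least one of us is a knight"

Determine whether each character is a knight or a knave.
Victor is a knave.
Kate is a knave.

Verification:
- Victor (knave) says "Exactly 1 of us is a knight" - this is FALSE (a lie) because there are 0 knights.
- Kate (knave) says "At least one of us is a knight" - this is FALSE (a lie) because no one is a knight.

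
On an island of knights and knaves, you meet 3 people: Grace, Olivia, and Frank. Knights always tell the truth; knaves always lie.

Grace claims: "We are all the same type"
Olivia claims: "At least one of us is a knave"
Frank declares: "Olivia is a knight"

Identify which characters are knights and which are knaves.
Grace is a knave.
Olivia is a knight.
Frank is a knight.

Verification:
- Grace (knave) says "We are all the same type" - this is FALSE (a lie) because Olivia and Frank are knights and Grace is a knave.
- Olivia (knight) says "At least one of us is a knave" - this is TRUE because Grace is a knave.
- Frank (knight) says "Olivia is a knight" - this is TRUE because Olivia is a knight.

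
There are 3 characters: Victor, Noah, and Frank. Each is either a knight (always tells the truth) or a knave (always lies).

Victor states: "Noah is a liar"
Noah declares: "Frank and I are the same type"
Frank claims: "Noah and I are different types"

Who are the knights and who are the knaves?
Victor is a knight.
Noah is a knave.
Frank is a knight.

Verification:
- Victor (knight) says "Noah is a liar" - this is TRUE because Noah is a knave.
- Noah (knave) says "Frank and I are the same type" - this is FALSE (a lie) because Noah is a knave and Frank is a knight.
- Frank (knight) says "Noah and I are different types" - this is TRUE because Frank is a knight and Noah is a knave.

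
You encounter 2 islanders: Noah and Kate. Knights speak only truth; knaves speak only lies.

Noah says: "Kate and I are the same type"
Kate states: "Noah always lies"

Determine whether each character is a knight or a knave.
Noah is a knave.
Kate is a knight.

Verification:
- Noah (knave) says "Kate and I are the same type" - this is FALSE (a lie) because Noah is a knave and Kate is a knight.
- Kate (knight) says "Noah always lies" - this is TRUE because Noah is a knave.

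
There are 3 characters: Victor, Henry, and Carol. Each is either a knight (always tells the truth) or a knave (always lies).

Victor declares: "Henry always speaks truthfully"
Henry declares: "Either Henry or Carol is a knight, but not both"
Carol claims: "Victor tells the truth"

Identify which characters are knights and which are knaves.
Victor is a knave.
Henry is a knave.
Carol is a knave.

Verification:
- Victor (knave) says "Henry always speaks truthfully" - this is FALSE (a lie) because Henry is a knave.
- Henry (knave) says "Either Henry or Carol is a knight, but not both" - this is FALSE (a lie) because Henry is a knave and Carol is a knave.
- Carol (knave) says "Victor tells the truth" - this is FALSE (a lie) because Victor is a knave.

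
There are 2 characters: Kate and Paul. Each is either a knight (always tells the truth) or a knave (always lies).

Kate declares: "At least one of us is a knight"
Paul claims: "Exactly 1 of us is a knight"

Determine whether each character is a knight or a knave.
Kate is a knave.
Paul is a knave.

Verification:
- Kate (knave) says "At least one of us is a knight" - this is FALSE (a lie) because no one is a knight.
- Paul (knave) says "Exactly 1 of us is a knight" - this is FALSE (a lie) because there are 0 knights.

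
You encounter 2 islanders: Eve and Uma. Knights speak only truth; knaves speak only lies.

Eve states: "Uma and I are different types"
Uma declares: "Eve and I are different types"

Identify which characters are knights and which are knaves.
Eve is a knave.
Uma is a knave.

Verification:
- Eve (knave) says "Uma and I are different types" - this is FALSE (a lie) because Eve is a knave and Uma is a knave.
- Uma (knave) says "Eve and I are different types" - this is FALSE (a lie) because Uma is a knave and Eve is a knave.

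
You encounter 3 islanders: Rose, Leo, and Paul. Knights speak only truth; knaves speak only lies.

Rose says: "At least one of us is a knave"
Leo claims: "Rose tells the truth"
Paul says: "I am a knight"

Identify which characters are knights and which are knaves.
Rose is a knight.
Leo is a knight.
Paul is a knave.

Verification:
- Rose (knight) says "At least one of us is a knave" - this is TRUE because Paul is a knave.
- Leo (knight) says "Rose tells the truth" - this is TRUE because Rose is a knight.
- Paul (knave) says "I am a knight" - this is FALSE (a lie) because Paul is a knave.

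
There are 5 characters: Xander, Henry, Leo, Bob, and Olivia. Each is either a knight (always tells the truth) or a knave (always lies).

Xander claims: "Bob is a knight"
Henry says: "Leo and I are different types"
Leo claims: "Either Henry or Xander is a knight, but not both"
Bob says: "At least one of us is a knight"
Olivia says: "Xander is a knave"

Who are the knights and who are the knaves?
Xander is a knight.
Henry is a knight.
Leo is a knave.
Bob is a knight.
Olivia is a knave.

Verification:
- Xander (knight) says "Bob is a knight" - this is TRUE because Bob is a knight.
- Henry (knight) says "Leo and I are different types" - this is TRUE because Henry is a knight and Leo is a knave.
- Leo (knave) says "Either Henry or Xander is a knight, but not both" - this is FALSE (a lie) because Henry is a knight and Xander is a knight.
- Bob (knight) says "At least one of us is a knight" - this is TRUE because Xander, Henry, and Bob are knights.
- Olivia (knave) says "Xander is a knave" - this is FALSE (a lie) because Xander is a knight.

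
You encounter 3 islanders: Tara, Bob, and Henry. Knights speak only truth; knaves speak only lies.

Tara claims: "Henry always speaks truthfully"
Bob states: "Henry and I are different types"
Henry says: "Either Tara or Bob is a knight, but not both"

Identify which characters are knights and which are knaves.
Tara is a knave.
Bob is a knave.
Henry is a knave.

Verification:
- Tara (knave) says "Henry always speaks truthfully" - this is FALSE (a lie) because Henry is a knave.
- Bob (knave) says "Henry and I are different types" - this is FALSE (a lie) because Bob is a knave and Henry is a knave.
- Henry (knave) says "Either Tara or Bob is a knight, but not both" - this is FALSE (a lie) because Tara is a knave and Bob is a knave.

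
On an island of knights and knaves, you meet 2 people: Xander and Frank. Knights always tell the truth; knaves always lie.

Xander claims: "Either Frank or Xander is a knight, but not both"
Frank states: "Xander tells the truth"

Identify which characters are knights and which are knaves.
Xander is a knave.
Frank is a knave.

Verification:
- Xander (knave) says "Either Frank or Xander is a knight, but not both" - this is FALSE (a lie) because Frank is a knave and Xander is a knave.
- Frank (knave) says "Xander tells the truth" - this is FALSE (a lie) because Xander is a knave.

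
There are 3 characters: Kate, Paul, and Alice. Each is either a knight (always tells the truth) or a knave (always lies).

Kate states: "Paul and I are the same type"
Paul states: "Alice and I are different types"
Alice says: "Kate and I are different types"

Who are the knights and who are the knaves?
Kate is a knave.
Paul is a knight.
Alice is a knave.

Verification:
- Kate (knave) says "Paul and I are the same type" - this is FALSE (a lie) because Kate is a knave and Paul is a knight.
- Paul (knight) says "Alice and I are different types" - this is TRUE because Paul is a knight and Alice is a knave.
- Alice (knave) says "Kate and I are different types" - this is FALSE (a lie) because Alice is a knave and Kate is a knave.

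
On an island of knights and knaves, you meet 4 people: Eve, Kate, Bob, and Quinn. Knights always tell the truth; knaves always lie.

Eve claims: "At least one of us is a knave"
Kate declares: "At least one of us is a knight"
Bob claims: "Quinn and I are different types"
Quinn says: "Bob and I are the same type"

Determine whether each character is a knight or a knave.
Eve is a knight.
Kate is a knight.
Bob is a knight.
Quinn is a knave.

Verification:
- Eve (knight) says "At least one of us is a knave" - this is TRUE because Quinn is a knave.
- Kate (knight) says "At least one of us is a knight" - this is TRUE because Eve, Kate, and Bob are knights.
- Bob (knight) says "Quinn and I are different types" - this is TRUE because Bob is a knight and Quinn is a knave.
- Quinn (knave) says "Bob and I are the same type" - this is FALSE (a lie) because Quinn is a knave and Bob is a knight.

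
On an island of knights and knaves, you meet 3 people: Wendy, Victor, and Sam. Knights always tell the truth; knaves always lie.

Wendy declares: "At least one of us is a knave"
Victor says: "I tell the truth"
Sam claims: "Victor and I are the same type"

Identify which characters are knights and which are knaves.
Wendy is a knight.
Victor is a knight.
Sam is a knave.

Verification:
- Wendy (knight) says "At least one of us is a knave" - this is TRUE because Sam is a knave.
- Victor (knight) says "I tell the truth" - this is TRUE because Victor is a knight.
- Sam (knave) says "Victor and I are the same type" - this is FALSE (a lie) because Sam is a knave and Victor is a knight.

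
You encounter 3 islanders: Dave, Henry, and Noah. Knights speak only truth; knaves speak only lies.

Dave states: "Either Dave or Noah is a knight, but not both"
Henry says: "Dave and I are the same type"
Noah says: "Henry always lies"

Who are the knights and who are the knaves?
Dave is a knight.
Henry is a knight.
Noah is a knave.

Verification:
- Dave (knight) says "Either Dave or Noah is a knight, but not both" - this is TRUE because Dave is a knight and Noah is a knave.
- Henry (knight) says "Dave and I are the same type" - this is TRUE because Henry is a knight and Dave is a knight.
- Noah (knave) says "Henry always lies" - this is FALSE (a lie) because Henry is a knight.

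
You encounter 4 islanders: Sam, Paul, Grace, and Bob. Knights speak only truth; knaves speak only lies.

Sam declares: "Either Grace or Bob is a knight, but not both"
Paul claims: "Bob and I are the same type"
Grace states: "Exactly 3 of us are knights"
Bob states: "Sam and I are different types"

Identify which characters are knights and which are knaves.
Sam is a knave.
Paul is a knight.
Grace is a knight.
Bob is a knight.

Verification:
- Sam (knave) says "Either Grace or Bob is a knight, but not both" - this is FALSE (a lie) because Grace is a knight and Bob is a knight.
- Paul (knight) says "Bob and I are the same type" - this is TRUE because Paul is a knight and Bob is a knight.
- Grace (knight) says "Exactly 3 of us are knights" - this is TRUE because there are 3 knights.
- Bob (knight) says "Sam and I are different types" - this is TRUE because Bob is a knight and Sam is a knave.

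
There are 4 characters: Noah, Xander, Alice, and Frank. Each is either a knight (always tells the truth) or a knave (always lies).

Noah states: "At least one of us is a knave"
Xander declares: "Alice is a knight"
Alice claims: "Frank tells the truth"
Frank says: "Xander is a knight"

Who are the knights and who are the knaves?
Noah is a knight.
Xander is a knave.
Alice is a knave.
Frank is a knave.

Verification:
- Noah (knight) says "At least one of us is a knave" - this is TRUE because Xander, Alice, and Frank are knaves.
- Xander (knave) says "Alice is a knight" - this is FALSE (a lie) because Alice is a knave.
- Alice (knave) says "Frank tells the truth" - this is FALSE (a lie) because Frank is a knave.
- Frank (knave) says "Xander is a knight" - this is FALSE (a lie) because Xander is a knave.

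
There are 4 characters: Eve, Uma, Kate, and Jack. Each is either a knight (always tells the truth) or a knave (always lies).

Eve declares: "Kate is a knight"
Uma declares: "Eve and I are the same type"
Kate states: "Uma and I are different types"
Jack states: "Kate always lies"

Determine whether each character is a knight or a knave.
Eve is a knight.
Uma is a knave.
Kate is a knight.
Jack is a knave.

Verification:
- Eve (knight) says "Kate is a knight" - this is TRUE because Kate is a knight.
- Uma (knave) says "Eve and I are the same type" - this is FALSE (a lie) because Uma is a knave and Eve is a knight.
- Kate (knight) says "Uma and I are different types" - this is TRUE because Kate is a knight and Uma is a knave.
- Jack (knave) says "Kate always lies" - this is FALSE (a lie) because Kate is a knight.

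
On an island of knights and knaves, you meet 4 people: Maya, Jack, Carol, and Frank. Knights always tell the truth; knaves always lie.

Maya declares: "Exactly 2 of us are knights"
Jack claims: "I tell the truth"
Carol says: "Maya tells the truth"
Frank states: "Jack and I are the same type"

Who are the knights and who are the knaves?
Maya is a knave.
Jack is a knight.
Carol is a knave.
Frank is a knave.

Verification:
- Maya (knave) says "Exactly 2 of us are knights" - this is FALSE (a lie) because there are 1 knights.
- Jack (knight) says "I tell the truth" - this is TRUE because Jack is a knight.
- Carol (knave) says "Maya tells the truth" - this is FALSE (a lie) because Maya is a knave.
- Frank (knave) says "Jack and I are the same type" - this is FALSE (a lie) because Frank is a knave and Jack is a knight.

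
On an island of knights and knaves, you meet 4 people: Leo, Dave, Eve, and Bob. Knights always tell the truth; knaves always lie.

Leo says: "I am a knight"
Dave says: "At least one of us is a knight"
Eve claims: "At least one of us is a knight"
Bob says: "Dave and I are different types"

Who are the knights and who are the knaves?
Leo is a knave.
Dave is a knave.
Eve is a knave.
Bob is a knave.

Verification:
- Leo (knave) says "I am a knight" - this is FALSE (a lie) because Leo is a knave.
- Dave (knave) says "At least one of us is a knight" - this is FALSE (a lie) because no one is a knight.
- Eve (knave) says "At least one of us is a knight" - this is FALSE (a lie) because no one is a knight.
- Bob (knave) says "Dave and I are different types" - this is FALSE (a lie) because Bob is a knave and Dave is a knave.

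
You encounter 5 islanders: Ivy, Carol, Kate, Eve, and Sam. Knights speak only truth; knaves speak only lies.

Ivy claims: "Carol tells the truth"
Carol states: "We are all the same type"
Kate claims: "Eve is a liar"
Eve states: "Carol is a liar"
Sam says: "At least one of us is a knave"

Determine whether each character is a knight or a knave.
Ivy is a knave.
Carol is a knave.
Kate is a knave.
Eve is a knight.
Sam is a knight.

Verification:
- Ivy (knave) says "Carol tells the truth" - this is FALSE (a lie) because Carol is a knave.
- Carol (knave) says "We are all the same type" - this is FALSE (a lie) because Eve and Sam are knights and Ivy, Carol, and Kate are knaves.
- Kate (knave) says "Eve is a liar" - this is FALSE (a lie) because Eve is a knight.
- Eve (knight) says "Carol is a liar" - this is TRUE because Carol is a knave.
- Sam (knight) says "At least one of us is a knave" - this is TRUE because Ivy, Carol, and Kate are knaves.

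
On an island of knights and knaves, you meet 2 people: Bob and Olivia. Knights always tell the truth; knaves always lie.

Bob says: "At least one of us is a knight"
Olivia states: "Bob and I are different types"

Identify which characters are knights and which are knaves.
Bob is a knave.
Olivia is a knave.

Verification:
- Bob (knave) says "At least one of us is a knight" - this is FALSE (a lie) because no one is a knight.
- Olivia (knave) says "Bob and I are different types" - this is FALSE (a lie) because Olivia is a knave and Bob is a knave.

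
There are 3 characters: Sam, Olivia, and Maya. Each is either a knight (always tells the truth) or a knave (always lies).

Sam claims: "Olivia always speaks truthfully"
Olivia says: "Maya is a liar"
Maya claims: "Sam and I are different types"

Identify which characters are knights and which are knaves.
Sam is a knave.
Olivia is a knave.
Maya is a knight.

Verification:
- Sam (knave) says "Olivia always speaks truthfully" - this is FALSE (a lie) because Olivia is a knave.
- Olivia (knave) says "Maya is a liar" - this is FALSE (a lie) because Maya is a knight.
- Maya (knight) says "Sam and I are different types" - this is TRUE because Maya is a knight and Sam is a knave.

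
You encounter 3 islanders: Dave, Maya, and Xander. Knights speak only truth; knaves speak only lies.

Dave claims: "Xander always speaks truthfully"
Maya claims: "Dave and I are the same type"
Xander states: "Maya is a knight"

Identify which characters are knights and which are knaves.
Dave is a knight.
Maya is a knight.
Xander is a knight.

Verification:
- Dave (knight) says "Xander always speaks truthfully" - this is TRUE because Xander is a knight.
- Maya (knight) says "Dave and I are the same type" - this is TRUE because Maya is a knight and Dave is a knight.
- Xander (knight) says "Maya is a knight" - this is TRUE because Maya is a knight.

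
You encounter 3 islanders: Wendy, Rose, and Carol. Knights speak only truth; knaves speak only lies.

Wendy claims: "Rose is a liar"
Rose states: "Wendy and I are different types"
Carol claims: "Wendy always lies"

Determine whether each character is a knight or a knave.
Wendy is a knave.
Rose is a knight.
Carol is a knight.

Verification:
- Wendy (knave) says "Rose is a liar" - this is FALSE (a lie) because Rose is a knight.
- Rose (knight) says "Wendy and I are different types" - this is TRUE because Rose is a knight and Wendy is a knave.
- Carol (knight) says "Wendy always lies" - this is TRUE because Wendy is a knave.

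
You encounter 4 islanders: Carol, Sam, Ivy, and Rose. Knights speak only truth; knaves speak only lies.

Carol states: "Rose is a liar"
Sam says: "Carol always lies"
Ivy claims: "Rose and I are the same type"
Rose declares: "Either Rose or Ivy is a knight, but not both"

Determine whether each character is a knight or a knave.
Carol is a knave.
Sam is a knight.
Ivy is a knave.
Rose is a knight.

Verification:
- Carol (knave) says "Rose is a liar" - this is FALSE (a lie) because Rose is a knight.
- Sam (knight) says "Carol always lies" - this is TRUE because Carol is a knave.
- Ivy (knave) says "Rose and I are the same type" - this is FALSE (a lie) because Ivy is a knave and Rose is a knight.
- Rose (knight) says "Either Rose or Ivy is a knight, but not both" - this is TRUE because Rose is a knight and Ivy is a knave.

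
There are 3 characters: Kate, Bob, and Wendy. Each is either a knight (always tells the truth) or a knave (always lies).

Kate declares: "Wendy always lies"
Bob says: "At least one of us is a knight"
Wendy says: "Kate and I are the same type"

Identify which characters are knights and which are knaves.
Kate is a knight.
Bob is a knight.
Wendy is a knave.

Verification:
- Kate (knight) says "Wendy always lies" - this is TRUE because Wendy is a knave.
- Bob (knight) says "At least one of us is a knight" - this is TRUE because Kate and Bob are knights.
- Wendy (knave) says "Kate and I are the same type" - this is FALSE (a lie) because Wendy is a knave and Kate is a knight.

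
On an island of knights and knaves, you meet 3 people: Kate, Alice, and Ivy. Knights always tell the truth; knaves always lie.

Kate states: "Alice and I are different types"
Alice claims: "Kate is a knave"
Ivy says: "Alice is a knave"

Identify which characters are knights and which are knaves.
Kate is a knight.
Alice is a knave.
Ivy is a knight.

Verification:
- Kate (knight) says "Alice and I are different types" - this is TRUE because Kate is a knight and Alice is a knave.
- Alice (knave) says "Kate is a knave" - this is FALSE (a lie) because Kate is a knight.
- Ivy (knight) says "Alice is a knave" - this is TRUE because Alice is a knave.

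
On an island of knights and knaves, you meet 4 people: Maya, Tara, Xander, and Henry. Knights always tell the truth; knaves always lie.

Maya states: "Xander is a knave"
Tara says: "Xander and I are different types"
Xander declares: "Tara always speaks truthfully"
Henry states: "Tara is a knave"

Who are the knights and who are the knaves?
Maya is a knight.
Tara is a knave.
Xander is a knave.
Henry is a knight.

Verification:
- Maya (knight) says "Xander is a knave" - this is TRUE because Xander is a knave.
- Tara (knave) says "Xander and I are different types" - this is FALSE (a lie) because Tara is a knave and Xander is a knave.
- Xander (knave) says "Tara always speaks truthfully" - this is FALSE (a lie) because Tara is a knave.
- Henry (knight) says "Tara is a knave" - this is TRUE because Tara is a knave.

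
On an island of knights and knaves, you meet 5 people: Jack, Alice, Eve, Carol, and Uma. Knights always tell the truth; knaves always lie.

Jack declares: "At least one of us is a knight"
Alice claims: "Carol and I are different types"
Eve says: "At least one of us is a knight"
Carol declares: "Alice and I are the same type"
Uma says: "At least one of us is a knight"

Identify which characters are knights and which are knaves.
Jack is a knight.
Alice is a knight.
Eve is a knight.
Carol is a knave.
Uma is a knight.

Verification:
- Jack (knight) says "At least one of us is a knight" - this is TRUE because Jack, Alice, Eve, and Uma are knights.
- Alice (knight) says "Carol and I are different types" - this is TRUE because Alice is a knight and Carol is a knave.
- Eve (knight) says "At least one of us is a knight" - this is TRUE because Jack, Alice, Eve, and Uma are knights.
- Carol (knave) says "Alice and I are the same type" - this is FALSE (a lie) because Carol is a knave and Alice is a knight.
- Uma (knight) says "At least one of us is a knight" - this is TRUE because Jack, Alice, Eve, and Uma are knights.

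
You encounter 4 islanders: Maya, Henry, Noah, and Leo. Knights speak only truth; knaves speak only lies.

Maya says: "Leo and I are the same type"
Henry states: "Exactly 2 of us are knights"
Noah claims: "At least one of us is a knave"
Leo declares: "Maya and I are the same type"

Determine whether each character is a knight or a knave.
Maya is a knight.
Henry is a knave.
Noah is a knight.
Leo is a knight.

Verification:
- Maya (knight) says "Leo and I are the same type" - this is TRUE because Maya is a knight and Leo is a knight.
- Henry (knave) says "Exactly 2 of us are knights" - this is FALSE (a lie) because there are 3 knights.
- Noah (knight) says "At least one of us is a knave" - this is TRUE because Henry is a knave.
- Leo (knight) says "Maya and I are the same type" - this is TRUE because Leo is a knight and Maya is a knight.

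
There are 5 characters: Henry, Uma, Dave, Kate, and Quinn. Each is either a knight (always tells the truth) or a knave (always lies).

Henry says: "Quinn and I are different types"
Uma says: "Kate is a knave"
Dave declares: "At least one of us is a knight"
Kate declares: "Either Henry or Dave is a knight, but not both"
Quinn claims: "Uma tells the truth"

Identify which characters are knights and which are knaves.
Henry is a knave.
Uma is a knave.
Dave is a knight.
Kate is a knight.
Quinn is a knave.

Verification:
- Henry (knave) says "Quinn and I are different types" - this is FALSE (a lie) because Henry is a knave and Quinn is a knave.
- Uma (knave) says "Kate is a knave" - this is FALSE (a lie) because Kate is a knight.
- Dave (knight) says "At least one of us is a knight" - this is TRUE because Dave and Kate are knights.
- Kate (knight) says "Either Henry or Dave is a knight, but not both" - this is TRUE because Henry is a knave and Dave is a knight.
- Quinn (knave) says "Uma tells the truth" - this is FALSE (a lie) because Uma is a knave.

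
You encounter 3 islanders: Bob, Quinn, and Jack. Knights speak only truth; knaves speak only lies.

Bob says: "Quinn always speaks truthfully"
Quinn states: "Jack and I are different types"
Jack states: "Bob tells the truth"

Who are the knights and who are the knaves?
Bob is a knave.
Quinn is a knave.
Jack is a knave.

Verification:
- Bob (knave) says "Quinn always speaks truthfully" - this is FALSE (a lie) because Quinn is a knave.
- Quinn (knave) says "Jack and I are different types" - this is FALSE (a lie) because Quinn is a knave and Jack is a knave.
- Jack (knave) says "Bob tells the truth" - this is FALSE (a lie) because Bob is a knave.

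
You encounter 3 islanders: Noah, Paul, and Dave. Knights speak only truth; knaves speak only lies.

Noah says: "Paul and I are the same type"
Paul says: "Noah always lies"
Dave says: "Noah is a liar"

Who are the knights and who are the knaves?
Noah is a knave.
Paul is a knight.
Dave is a knight.

Verification:
- Noah (knave) says "Paul and I are the same type" - this is FALSE (a lie) because Noah is a knave and Paul is a knight.
- Paul (knight) says "Noah always lies" - this is TRUE because Noah is a knave.
- Dave (knight) says "Noah is a liar" - this is TRUE because Noah is a knave.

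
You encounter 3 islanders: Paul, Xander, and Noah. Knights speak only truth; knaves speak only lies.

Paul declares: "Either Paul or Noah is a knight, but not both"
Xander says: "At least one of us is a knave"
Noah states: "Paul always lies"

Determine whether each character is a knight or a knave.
Paul is a knight.
Xander is a knight.
Noah is a knave.

Verification:
- Paul (knight) says "Either Paul or Noah is a knight, but not both" - this is TRUE because Paul is a knight and Noah is a knave.
- Xander (knight) says "At least one of us is a knave" - this is TRUE because Noah is a knave.
- Noah (knave) says "Paul always lies" - this is FALSE (a lie) because Paul is a knight.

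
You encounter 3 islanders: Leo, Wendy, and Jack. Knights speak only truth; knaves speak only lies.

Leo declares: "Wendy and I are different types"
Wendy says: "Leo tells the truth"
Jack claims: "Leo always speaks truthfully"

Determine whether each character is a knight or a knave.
Leo is a knave.
Wendy is a knave.
Jack is a knave.

Verification:
- Leo (knave) says "Wendy and I are different types" - this is FALSE (a lie) because Leo is a knave and Wendy is a knave.
- Wendy (knave) says "Leo tells the truth" - this is FALSE (a lie) because Leo is a knave.
- Jack (knave) says "Leo always speaks truthfully" - this is FALSE (a lie) because Leo is a knave.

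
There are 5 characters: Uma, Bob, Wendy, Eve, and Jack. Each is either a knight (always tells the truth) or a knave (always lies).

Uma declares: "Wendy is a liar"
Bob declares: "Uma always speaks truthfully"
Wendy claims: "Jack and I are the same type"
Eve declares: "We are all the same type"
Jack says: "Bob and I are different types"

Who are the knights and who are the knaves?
Uma is a knave.
Bob is a knave.
Wendy is a knight.
Eve is a knave.
Jack is a knight.

Verification:
- Uma (knave) says "Wendy is a liar" - this is FALSE (a lie) because Wendy is a knight.
- Bob (knave) says "Uma always speaks truthfully" - this is FALSE (a lie) because Uma is a knave.
- Wendy (knight) says "Jack and I are the same type" - this is TRUE because Wendy is a knight and Jack is a knight.
- Eve (knave) says "We are all the same type" - this is FALSE (a lie) because Wendy and Jack are knights and Uma, Bob, and Eve are knaves.
- Jack (knight) says "Bob and I are different types" - this is TRUE because Jack is a knight and Bob is a knave.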